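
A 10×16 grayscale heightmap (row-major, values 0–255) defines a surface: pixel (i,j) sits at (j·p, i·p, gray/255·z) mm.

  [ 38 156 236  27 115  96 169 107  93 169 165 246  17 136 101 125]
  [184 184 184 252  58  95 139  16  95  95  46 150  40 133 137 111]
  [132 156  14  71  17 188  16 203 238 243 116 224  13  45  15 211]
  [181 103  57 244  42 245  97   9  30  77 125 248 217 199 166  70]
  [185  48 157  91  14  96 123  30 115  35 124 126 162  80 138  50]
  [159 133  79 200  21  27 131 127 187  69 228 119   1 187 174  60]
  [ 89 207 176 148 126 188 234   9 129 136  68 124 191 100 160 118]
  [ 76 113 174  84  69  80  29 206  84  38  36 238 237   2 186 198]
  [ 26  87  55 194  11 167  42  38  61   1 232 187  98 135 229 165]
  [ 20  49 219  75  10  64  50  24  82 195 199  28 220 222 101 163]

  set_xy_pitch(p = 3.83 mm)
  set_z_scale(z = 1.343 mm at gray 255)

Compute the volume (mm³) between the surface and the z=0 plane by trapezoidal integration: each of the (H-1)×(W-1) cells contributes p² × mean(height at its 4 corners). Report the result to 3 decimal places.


1232.430

height_mm = gray/255 × 1.343; cell vol = 3.83² × mean(4 corners)
unit = 3.83² × 1.343 / (4×255) = 0.0193141 mm³ per gray-sum
row 0: Σ corner-gray over 15 cells = 7372  → 142.3832
row 1: Σ corner-gray over 15 cells = 7004  → 135.2756
row 2: Σ corner-gray over 15 cells = 7430  → 143.5034
row 3: Σ corner-gray over 15 cells = 6882  → 132.9193
row 4: Σ corner-gray over 15 cells = 6498  → 125.5027
row 5: Σ corner-gray over 15 cells = 7784  → 150.3406
row 6: Σ corner-gray over 15 cells = 7625  → 147.2696
row 7: Σ corner-gray over 15 cells = 6691  → 129.2303
row 8: Σ corner-gray over 15 cells = 6524  → 126.0049
Σ rows: total corner-gray = 63810  → 1232.4296 mm³


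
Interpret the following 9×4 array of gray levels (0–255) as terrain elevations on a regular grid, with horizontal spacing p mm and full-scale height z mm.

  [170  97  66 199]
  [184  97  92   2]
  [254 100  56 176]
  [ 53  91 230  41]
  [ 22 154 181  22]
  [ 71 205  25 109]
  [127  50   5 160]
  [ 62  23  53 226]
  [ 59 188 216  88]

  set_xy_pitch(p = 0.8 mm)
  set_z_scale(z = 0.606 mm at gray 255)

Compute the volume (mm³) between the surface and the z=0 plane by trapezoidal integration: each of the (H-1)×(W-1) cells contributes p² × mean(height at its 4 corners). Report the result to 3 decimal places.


height_mm = gray/255 × 0.606; cell vol = 0.8² × mean(4 corners)
unit = 0.8² × 0.606 / (4×255) = 0.000380235 mm³ per gray-sum
row 0: Σ corner-gray over 3 cells = 1259  → 0.4787
row 1: Σ corner-gray over 3 cells = 1306  → 0.4966
row 2: Σ corner-gray over 3 cells = 1478  → 0.5620
row 3: Σ corner-gray over 3 cells = 1450  → 0.5513
row 4: Σ corner-gray over 3 cells = 1354  → 0.5148
row 5: Σ corner-gray over 3 cells = 1037  → 0.3943
row 6: Σ corner-gray over 3 cells = 837  → 0.3183
row 7: Σ corner-gray over 3 cells = 1395  → 0.5304
Σ rows: total corner-gray = 10116  → 3.8465 mm³

3.846


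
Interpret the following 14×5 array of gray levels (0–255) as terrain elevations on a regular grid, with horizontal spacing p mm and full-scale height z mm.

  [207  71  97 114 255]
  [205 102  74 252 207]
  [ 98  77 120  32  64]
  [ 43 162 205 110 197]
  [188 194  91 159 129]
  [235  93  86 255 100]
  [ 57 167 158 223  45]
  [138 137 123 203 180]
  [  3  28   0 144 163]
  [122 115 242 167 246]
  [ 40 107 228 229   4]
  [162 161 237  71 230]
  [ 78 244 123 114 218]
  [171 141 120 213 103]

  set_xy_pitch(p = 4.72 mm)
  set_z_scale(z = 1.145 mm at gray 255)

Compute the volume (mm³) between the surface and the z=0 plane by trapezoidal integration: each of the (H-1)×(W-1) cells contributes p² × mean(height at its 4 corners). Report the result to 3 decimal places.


737.353

height_mm = gray/255 × 1.145; cell vol = 4.72² × mean(4 corners)
unit = 4.72² × 1.145 / (4×255) = 0.0250086 mm³ per gray-sum
row 0: Σ corner-gray over 4 cells = 2294  → 57.3697
row 1: Σ corner-gray over 4 cells = 1888  → 47.2162
row 2: Σ corner-gray over 4 cells = 1814  → 45.3656
row 3: Σ corner-gray over 4 cells = 2399  → 59.9956
row 4: Σ corner-gray over 4 cells = 2408  → 60.2207
row 5: Σ corner-gray over 4 cells = 2401  → 60.0456
row 6: Σ corner-gray over 4 cells = 2442  → 61.0710
row 7: Σ corner-gray over 4 cells = 1754  → 43.8651
row 8: Σ corner-gray over 4 cells = 1926  → 48.1666
row 9: Σ corner-gray over 4 cells = 2588  → 64.7222
row 10: Σ corner-gray over 4 cells = 2502  → 62.5715
row 11: Σ corner-gray over 4 cells = 2588  → 64.7222
row 12: Σ corner-gray over 4 cells = 2480  → 62.0213
Σ rows: total corner-gray = 29484  → 737.3534 mm³


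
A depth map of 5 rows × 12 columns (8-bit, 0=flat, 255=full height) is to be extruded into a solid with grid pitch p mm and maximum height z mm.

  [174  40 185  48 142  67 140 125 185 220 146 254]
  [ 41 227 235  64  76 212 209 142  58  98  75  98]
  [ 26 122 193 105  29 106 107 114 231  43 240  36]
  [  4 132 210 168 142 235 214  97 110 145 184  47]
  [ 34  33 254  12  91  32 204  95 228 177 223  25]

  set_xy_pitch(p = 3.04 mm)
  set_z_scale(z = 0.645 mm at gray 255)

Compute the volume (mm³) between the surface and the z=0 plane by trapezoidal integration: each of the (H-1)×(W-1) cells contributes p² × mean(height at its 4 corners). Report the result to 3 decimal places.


height_mm = gray/255 × 0.645; cell vol = 3.04² × mean(4 corners)
unit = 3.04² × 0.645 / (4×255) = 0.00584395 mm³ per gray-sum
row 0: Σ corner-gray over 11 cells = 5955  → 34.8007
row 1: Σ corner-gray over 11 cells = 5573  → 32.5683
row 2: Σ corner-gray over 11 cells = 5967  → 34.8709
row 3: Σ corner-gray over 11 cells = 6082  → 35.5429
Σ rows: total corner-gray = 23577  → 137.7829 mm³

137.783


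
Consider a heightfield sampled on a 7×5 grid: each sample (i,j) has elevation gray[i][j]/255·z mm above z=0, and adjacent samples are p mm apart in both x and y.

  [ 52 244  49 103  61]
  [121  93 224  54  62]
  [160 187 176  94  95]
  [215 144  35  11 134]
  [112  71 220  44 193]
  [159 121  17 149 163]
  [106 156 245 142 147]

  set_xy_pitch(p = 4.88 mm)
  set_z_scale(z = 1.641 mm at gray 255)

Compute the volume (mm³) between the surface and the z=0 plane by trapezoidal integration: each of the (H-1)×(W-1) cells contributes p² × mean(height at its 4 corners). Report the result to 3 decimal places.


height_mm = gray/255 × 1.641; cell vol = 4.88² × mean(4 corners)
unit = 4.88² × 1.641 / (4×255) = 0.0383132 mm³ per gray-sum
row 0: Σ corner-gray over 4 cells = 1830  → 70.1131
row 1: Σ corner-gray over 4 cells = 2094  → 80.2278
row 2: Σ corner-gray over 4 cells = 1898  → 72.7184
row 3: Σ corner-gray over 4 cells = 1704  → 65.2856
row 4: Σ corner-gray over 4 cells = 1871  → 71.6839
row 5: Σ corner-gray over 4 cells = 2235  → 85.6299
Σ rows: total corner-gray = 11632  → 445.6588 mm³

445.659


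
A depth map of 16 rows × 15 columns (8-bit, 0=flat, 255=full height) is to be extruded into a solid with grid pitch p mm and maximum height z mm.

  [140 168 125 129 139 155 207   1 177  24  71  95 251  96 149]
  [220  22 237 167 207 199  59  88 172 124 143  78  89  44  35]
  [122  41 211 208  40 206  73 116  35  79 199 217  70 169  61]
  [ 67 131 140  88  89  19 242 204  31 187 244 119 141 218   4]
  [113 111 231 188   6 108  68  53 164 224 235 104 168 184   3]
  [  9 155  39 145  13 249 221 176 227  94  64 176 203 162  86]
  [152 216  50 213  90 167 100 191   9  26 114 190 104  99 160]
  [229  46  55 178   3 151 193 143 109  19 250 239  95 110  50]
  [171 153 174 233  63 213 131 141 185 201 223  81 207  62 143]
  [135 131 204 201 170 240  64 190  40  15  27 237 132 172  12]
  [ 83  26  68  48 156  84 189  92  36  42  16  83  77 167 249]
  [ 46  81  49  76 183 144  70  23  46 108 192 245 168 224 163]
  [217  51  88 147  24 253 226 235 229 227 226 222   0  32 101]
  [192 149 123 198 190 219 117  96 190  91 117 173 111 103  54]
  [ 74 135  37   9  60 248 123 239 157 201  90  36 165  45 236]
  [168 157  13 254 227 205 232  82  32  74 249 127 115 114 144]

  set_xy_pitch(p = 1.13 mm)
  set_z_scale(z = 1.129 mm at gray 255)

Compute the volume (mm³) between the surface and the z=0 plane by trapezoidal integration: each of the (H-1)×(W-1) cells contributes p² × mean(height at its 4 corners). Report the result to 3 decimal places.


155.708

height_mm = gray/255 × 1.129; cell vol = 1.13² × mean(4 corners)
unit = 1.13² × 1.129 / (4×255) = 0.00141335 mm³ per gray-sum
row 0: Σ corner-gray over 14 cells = 7078  → 10.0037
row 1: Σ corner-gray over 14 cells = 7024  → 9.9274
row 2: Σ corner-gray over 14 cells = 7288  → 10.3005
row 3: Σ corner-gray over 14 cells = 7581  → 10.7146
row 4: Σ corner-gray over 14 cells = 7747  → 10.9492
row 5: Σ corner-gray over 14 cells = 7393  → 10.4489
row 6: Σ corner-gray over 14 cells = 6911  → 9.7677
row 7: Σ corner-gray over 14 cells = 7909  → 11.1782
row 8: Σ corner-gray over 14 cells = 8241  → 11.6474
row 9: Σ corner-gray over 14 cells = 6293  → 8.8942
row 10: Σ corner-gray over 14 cells = 5927  → 8.3769
row 11: Σ corner-gray over 14 cells = 7665  → 10.8334
row 12: Σ corner-gray over 14 cells = 8238  → 11.6432
row 13: Σ corner-gray over 14 cells = 7400  → 10.4588
row 14: Σ corner-gray over 14 cells = 7474  → 10.5634
Σ rows: total corner-gray = 110169  → 155.7077 mm³


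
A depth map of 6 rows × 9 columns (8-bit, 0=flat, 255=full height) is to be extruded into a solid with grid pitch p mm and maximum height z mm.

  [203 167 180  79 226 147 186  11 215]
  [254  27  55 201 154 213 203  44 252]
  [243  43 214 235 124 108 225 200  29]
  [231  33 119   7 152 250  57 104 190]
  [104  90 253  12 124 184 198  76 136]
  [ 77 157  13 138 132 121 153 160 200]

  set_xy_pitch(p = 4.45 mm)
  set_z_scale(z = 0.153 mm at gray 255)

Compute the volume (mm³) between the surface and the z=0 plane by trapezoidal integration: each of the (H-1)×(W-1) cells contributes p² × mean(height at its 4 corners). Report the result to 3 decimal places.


height_mm = gray/255 × 0.153; cell vol = 4.45² × mean(4 corners)
unit = 4.45² × 0.153 / (4×255) = 0.00297037 mm³ per gray-sum
row 0: Σ corner-gray over 8 cells = 4710  → 13.9905
row 1: Σ corner-gray over 8 cells = 4870  → 14.4657
row 2: Σ corner-gray over 8 cells = 4435  → 13.1736
row 3: Σ corner-gray over 8 cells = 3979  → 11.8191
row 4: Σ corner-gray over 8 cells = 4139  → 12.2944
Σ rows: total corner-gray = 22133  → 65.7433 mm³

65.743


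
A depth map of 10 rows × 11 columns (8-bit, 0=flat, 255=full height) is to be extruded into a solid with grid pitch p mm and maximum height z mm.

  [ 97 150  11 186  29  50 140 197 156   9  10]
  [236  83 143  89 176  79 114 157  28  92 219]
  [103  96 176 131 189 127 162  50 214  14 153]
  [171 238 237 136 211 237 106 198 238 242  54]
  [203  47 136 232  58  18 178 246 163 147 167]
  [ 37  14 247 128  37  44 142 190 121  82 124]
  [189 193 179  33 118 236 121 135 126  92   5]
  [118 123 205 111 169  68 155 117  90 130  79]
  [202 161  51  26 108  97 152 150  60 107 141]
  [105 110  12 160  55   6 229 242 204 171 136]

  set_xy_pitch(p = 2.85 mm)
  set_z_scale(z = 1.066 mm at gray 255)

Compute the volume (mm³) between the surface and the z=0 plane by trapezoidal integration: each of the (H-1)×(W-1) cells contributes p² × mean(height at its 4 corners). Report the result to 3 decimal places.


height_mm = gray/255 × 1.066; cell vol = 2.85² × mean(4 corners)
unit = 2.85² × 1.066 / (4×255) = 0.00848881 mm³ per gray-sum
row 0: Σ corner-gray over 10 cells = 4340  → 36.8414
row 1: Σ corner-gray over 10 cells = 4951  → 42.0281
row 2: Σ corner-gray over 10 cells = 6485  → 55.0499
row 3: Σ corner-gray over 10 cells = 6731  → 57.1382
row 4: Σ corner-gray over 10 cells = 4991  → 42.3676
row 5: Σ corner-gray over 10 cells = 4831  → 41.0094
row 6: Σ corner-gray over 10 cells = 5193  → 44.0824
row 7: Σ corner-gray over 10 cells = 4700  → 39.8974
row 8: Σ corner-gray over 10 cells = 4786  → 40.6274
Σ rows: total corner-gray = 47008  → 399.0419 mm³

399.042


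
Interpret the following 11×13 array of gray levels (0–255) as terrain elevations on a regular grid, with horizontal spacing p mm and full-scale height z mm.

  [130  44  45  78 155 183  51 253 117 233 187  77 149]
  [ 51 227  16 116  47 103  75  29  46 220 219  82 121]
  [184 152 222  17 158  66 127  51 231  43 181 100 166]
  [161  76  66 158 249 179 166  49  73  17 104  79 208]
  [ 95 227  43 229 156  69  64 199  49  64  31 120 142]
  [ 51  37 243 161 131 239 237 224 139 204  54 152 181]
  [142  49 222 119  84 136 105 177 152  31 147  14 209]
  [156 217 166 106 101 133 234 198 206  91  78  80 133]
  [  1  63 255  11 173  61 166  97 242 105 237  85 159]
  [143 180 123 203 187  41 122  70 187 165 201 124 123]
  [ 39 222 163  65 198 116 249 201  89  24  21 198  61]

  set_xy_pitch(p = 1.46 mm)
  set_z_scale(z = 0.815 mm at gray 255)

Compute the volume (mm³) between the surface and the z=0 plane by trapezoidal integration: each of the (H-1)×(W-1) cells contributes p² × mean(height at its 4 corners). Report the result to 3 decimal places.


height_mm = gray/255 × 0.815; cell vol = 1.46² × mean(4 corners)
unit = 1.46² × 0.815 / (4×255) = 0.00170319 mm³ per gray-sum
row 0: Σ corner-gray over 12 cells = 5657  → 9.6349
row 1: Σ corner-gray over 12 cells = 5578  → 9.5004
row 2: Σ corner-gray over 12 cells = 5847  → 9.9586
row 3: Σ corner-gray over 12 cells = 5540  → 9.4357
row 4: Σ corner-gray over 12 cells = 6613  → 11.2632
row 5: Σ corner-gray over 12 cells = 6697  → 11.4063
row 6: Σ corner-gray over 12 cells = 6332  → 10.7846
row 7: Σ corner-gray over 12 cells = 6659  → 11.3415
row 8: Σ corner-gray over 12 cells = 6622  → 11.2785
row 9: Σ corner-gray over 12 cells = 6664  → 11.3501
Σ rows: total corner-gray = 62209  → 105.9538 mm³

105.954


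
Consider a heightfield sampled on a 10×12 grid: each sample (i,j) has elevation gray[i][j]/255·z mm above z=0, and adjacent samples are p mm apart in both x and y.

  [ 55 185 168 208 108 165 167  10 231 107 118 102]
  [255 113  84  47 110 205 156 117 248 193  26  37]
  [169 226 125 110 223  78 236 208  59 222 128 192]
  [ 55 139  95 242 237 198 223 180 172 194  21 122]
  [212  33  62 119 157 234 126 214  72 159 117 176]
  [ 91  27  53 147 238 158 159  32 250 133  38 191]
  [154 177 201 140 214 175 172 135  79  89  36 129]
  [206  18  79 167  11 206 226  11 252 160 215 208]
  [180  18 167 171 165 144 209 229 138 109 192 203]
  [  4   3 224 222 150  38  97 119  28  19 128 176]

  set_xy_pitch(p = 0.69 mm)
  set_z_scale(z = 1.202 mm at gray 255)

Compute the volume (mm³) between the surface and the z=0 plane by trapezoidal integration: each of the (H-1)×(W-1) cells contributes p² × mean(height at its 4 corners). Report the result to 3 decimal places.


31.575

height_mm = gray/255 × 1.202; cell vol = 0.69² × mean(4 corners)
unit = 0.69² × 1.202 / (4×255) = 0.000561051 mm³ per gray-sum
row 0: Σ corner-gray over 11 cells = 5981  → 3.3556
row 1: Σ corner-gray over 11 cells = 6481  → 3.6362
row 2: Σ corner-gray over 11 cells = 7170  → 4.0227
row 3: Σ corner-gray over 11 cells = 6553  → 3.6766
row 4: Σ corner-gray over 11 cells = 5726  → 3.2126
row 5: Σ corner-gray over 11 cells = 5871  → 3.2939
row 6: Σ corner-gray over 11 cells = 6223  → 3.4914
row 7: Σ corner-gray over 11 cells = 6571  → 3.6867
row 8: Σ corner-gray over 11 cells = 5703  → 3.1997
Σ rows: total corner-gray = 56279  → 31.5754 mm³


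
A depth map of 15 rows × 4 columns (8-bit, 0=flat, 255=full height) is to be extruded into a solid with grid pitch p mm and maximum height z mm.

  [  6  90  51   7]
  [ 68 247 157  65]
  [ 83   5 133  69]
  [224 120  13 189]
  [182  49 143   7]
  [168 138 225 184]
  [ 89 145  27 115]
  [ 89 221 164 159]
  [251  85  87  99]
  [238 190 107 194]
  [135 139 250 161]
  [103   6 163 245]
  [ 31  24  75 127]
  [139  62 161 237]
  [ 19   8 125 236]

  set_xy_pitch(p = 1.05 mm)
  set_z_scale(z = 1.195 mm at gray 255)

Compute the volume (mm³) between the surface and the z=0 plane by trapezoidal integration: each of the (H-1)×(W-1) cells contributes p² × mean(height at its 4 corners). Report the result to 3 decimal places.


height_mm = gray/255 × 1.195; cell vol = 1.05² × mean(4 corners)
unit = 1.05² × 1.195 / (4×255) = 0.00129165 mm³ per gray-sum
row 0: Σ corner-gray over 3 cells = 1236  → 1.5965
row 1: Σ corner-gray over 3 cells = 1369  → 1.7683
row 2: Σ corner-gray over 3 cells = 1107  → 1.4299
row 3: Σ corner-gray over 3 cells = 1252  → 1.6172
row 4: Σ corner-gray over 3 cells = 1651  → 2.1325
row 5: Σ corner-gray over 3 cells = 1626  → 2.1002
row 6: Σ corner-gray over 3 cells = 1566  → 2.0227
row 7: Σ corner-gray over 3 cells = 1712  → 2.2113
row 8: Σ corner-gray over 3 cells = 1720  → 2.2216
row 9: Σ corner-gray over 3 cells = 2100  → 2.7125
row 10: Σ corner-gray over 3 cells = 1760  → 2.2733
row 11: Σ corner-gray over 3 cells = 1042  → 1.3459
row 12: Σ corner-gray over 3 cells = 1178  → 1.5216
row 13: Σ corner-gray over 3 cells = 1343  → 1.7347
Σ rows: total corner-gray = 20662  → 26.6882 mm³

26.688


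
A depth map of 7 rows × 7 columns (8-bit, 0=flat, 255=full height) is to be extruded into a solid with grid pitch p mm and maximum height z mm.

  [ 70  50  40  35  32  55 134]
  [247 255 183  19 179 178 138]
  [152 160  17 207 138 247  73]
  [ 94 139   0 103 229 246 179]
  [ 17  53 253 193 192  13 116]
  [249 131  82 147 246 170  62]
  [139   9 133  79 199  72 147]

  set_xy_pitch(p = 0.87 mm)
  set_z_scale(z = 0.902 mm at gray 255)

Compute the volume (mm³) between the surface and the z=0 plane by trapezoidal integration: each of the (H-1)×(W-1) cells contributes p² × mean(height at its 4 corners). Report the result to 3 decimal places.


13.167

height_mm = gray/255 × 0.902; cell vol = 0.87² × mean(4 corners)
unit = 0.87² × 0.902 / (4×255) = 0.000669337 mm³ per gray-sum
row 0: Σ corner-gray over 6 cells = 2641  → 1.7677
row 1: Σ corner-gray over 6 cells = 3776  → 2.5274
row 2: Σ corner-gray over 6 cells = 3470  → 2.3226
row 3: Σ corner-gray over 6 cells = 3248  → 2.1740
row 4: Σ corner-gray over 6 cells = 3404  → 2.2784
row 5: Σ corner-gray over 6 cells = 3133  → 2.0970
Σ rows: total corner-gray = 19672  → 13.1672 mm³


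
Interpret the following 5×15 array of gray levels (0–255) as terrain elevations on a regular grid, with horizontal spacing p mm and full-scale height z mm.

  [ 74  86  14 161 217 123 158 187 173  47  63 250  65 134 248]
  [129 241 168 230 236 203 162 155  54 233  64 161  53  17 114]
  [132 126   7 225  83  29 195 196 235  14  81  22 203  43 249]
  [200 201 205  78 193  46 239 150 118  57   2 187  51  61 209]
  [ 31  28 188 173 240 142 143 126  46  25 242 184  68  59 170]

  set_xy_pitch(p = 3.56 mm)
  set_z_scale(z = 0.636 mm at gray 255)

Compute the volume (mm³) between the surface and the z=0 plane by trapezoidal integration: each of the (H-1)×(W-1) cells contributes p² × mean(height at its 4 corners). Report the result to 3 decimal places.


height_mm = gray/255 × 0.636; cell vol = 3.56² × mean(4 corners)
unit = 3.56² × 0.636 / (4×255) = 0.00790236 mm³ per gray-sum
row 0: Σ corner-gray over 14 cells = 7875  → 62.2311
row 1: Σ corner-gray over 14 cells = 7496  → 59.2361
row 2: Σ corner-gray over 14 cells = 6884  → 54.3999
row 3: Σ corner-gray over 14 cells = 7114  → 56.2174
Σ rows: total corner-gray = 29369  → 232.0845 mm³

232.084


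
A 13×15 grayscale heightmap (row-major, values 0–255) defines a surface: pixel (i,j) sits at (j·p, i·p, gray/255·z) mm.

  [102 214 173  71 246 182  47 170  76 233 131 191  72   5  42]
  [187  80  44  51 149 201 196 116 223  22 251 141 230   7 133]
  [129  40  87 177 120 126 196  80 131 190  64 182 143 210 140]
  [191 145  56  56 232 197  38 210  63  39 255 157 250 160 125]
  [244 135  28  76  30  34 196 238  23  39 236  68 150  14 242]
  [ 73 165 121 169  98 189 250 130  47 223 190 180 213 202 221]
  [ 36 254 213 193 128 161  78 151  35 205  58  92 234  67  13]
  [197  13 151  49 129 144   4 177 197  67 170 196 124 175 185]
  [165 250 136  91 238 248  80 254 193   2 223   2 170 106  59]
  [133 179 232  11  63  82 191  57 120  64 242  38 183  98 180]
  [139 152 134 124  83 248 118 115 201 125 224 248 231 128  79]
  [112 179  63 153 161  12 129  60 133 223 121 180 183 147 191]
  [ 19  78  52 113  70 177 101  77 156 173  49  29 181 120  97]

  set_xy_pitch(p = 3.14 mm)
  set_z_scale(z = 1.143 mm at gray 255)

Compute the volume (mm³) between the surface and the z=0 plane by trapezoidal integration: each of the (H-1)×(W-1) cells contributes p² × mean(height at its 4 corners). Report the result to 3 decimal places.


1011.937

height_mm = gray/255 × 1.143; cell vol = 3.14² × mean(4 corners)
unit = 3.14² × 1.143 / (4×255) = 0.0110486 mm³ per gray-sum
row 0: Σ corner-gray over 14 cells = 7508  → 82.9525
row 1: Σ corner-gray over 14 cells = 7503  → 82.8973
row 2: Σ corner-gray over 14 cells = 7793  → 86.1014
row 3: Σ corner-gray over 14 cells = 7052  → 77.9144
row 4: Σ corner-gray over 14 cells = 7668  → 84.7203
row 5: Σ corner-gray over 14 cells = 8435  → 93.1945
row 6: Σ corner-gray over 14 cells = 7361  → 81.3284
row 7: Σ corner-gray over 14 cells = 7784  → 86.0019
row 8: Σ corner-gray over 14 cells = 7643  → 84.4441
row 9: Σ corner-gray over 14 cells = 7913  → 87.4272
row 10: Σ corner-gray over 14 cells = 8271  → 91.3826
row 11: Σ corner-gray over 14 cells = 6659  → 73.5723
Σ rows: total corner-gray = 91590  → 1011.9369 mm³


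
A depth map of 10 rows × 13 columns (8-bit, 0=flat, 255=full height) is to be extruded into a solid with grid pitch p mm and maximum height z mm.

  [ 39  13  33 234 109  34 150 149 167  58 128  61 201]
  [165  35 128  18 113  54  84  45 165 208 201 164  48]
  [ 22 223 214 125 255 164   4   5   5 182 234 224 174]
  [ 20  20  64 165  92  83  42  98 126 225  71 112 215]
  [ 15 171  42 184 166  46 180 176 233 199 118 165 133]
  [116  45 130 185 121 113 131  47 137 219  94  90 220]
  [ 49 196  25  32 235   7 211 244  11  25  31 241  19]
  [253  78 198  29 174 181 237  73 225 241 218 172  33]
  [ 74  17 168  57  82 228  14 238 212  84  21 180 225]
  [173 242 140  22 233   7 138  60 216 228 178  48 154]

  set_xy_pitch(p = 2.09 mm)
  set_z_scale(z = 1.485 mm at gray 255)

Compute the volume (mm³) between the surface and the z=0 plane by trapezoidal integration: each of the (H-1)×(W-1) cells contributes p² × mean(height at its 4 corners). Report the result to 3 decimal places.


height_mm = gray/255 × 1.485; cell vol = 2.09² × mean(4 corners)
unit = 2.09² × 1.485 / (4×255) = 0.00635944 mm³ per gray-sum
row 0: Σ corner-gray over 12 cells = 5155  → 32.7829
row 1: Σ corner-gray over 12 cells = 6109  → 38.8498
row 2: Σ corner-gray over 12 cells = 5897  → 37.5016
row 3: Σ corner-gray over 12 cells = 5939  → 37.7687
row 4: Σ corner-gray over 12 cells = 6468  → 41.1329
row 5: Σ corner-gray over 12 cells = 5544  → 35.2567
row 6: Σ corner-gray over 12 cells = 6522  → 41.4763
row 7: Σ corner-gray over 12 cells = 6839  → 43.4922
row 8: Σ corner-gray over 12 cells = 6252  → 39.7592
Σ rows: total corner-gray = 54725  → 348.0203 mm³

348.020


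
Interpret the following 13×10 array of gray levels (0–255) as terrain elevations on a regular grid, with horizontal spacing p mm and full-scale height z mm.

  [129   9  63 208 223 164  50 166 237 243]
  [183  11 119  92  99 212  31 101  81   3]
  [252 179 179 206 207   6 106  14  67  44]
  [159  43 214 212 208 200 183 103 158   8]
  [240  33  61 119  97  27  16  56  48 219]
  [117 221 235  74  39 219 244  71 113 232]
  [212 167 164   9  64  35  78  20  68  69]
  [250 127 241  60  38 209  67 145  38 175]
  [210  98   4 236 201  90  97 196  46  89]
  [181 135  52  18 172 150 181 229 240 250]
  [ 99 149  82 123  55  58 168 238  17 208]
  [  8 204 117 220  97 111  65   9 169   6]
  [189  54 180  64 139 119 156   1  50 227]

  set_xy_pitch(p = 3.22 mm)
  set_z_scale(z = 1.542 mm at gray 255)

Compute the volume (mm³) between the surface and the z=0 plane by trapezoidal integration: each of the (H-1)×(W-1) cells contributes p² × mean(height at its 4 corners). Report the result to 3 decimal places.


815.486

height_mm = gray/255 × 1.542; cell vol = 3.22² × mean(4 corners)
unit = 3.22² × 1.542 / (4×255) = 0.0156746 mm³ per gray-sum
row 0: Σ corner-gray over 9 cells = 4290  → 67.2440
row 1: Σ corner-gray over 9 cells = 3902  → 61.1622
row 2: Σ corner-gray over 9 cells = 5033  → 78.8902
row 3: Σ corner-gray over 9 cells = 4182  → 65.5511
row 4: Σ corner-gray over 9 cells = 4154  → 65.1122
row 5: Σ corner-gray over 9 cells = 4272  → 66.9618
row 6: Σ corner-gray over 9 cells = 3766  → 59.0305
row 7: Σ corner-gray over 9 cells = 4510  → 70.6924
row 8: Σ corner-gray over 9 cells = 5020  → 78.6864
row 9: Σ corner-gray over 9 cells = 4872  → 76.3666
row 10: Σ corner-gray over 9 cells = 4085  → 64.0307
row 11: Σ corner-gray over 9 cells = 3940  → 61.7578
Σ rows: total corner-gray = 52026  → 815.4858 mm³


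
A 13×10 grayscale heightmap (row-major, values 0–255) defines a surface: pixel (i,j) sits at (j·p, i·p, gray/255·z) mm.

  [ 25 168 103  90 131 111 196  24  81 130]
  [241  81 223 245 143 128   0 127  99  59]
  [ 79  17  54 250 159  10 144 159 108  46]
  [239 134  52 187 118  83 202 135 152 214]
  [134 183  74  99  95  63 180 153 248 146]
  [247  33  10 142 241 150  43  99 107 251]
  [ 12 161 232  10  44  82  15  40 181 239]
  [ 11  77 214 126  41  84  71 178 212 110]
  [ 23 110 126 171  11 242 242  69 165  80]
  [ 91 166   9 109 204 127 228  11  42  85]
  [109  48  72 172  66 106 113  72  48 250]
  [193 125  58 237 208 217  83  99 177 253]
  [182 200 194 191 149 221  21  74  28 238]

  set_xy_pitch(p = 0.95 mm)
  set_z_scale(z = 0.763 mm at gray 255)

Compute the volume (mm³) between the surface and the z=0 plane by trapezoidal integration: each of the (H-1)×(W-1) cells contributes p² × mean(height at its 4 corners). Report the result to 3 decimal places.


35.974

height_mm = gray/255 × 0.763; cell vol = 0.95² × mean(4 corners)
unit = 0.95² × 0.763 / (4×255) = 0.000675105 mm³ per gray-sum
row 0: Σ corner-gray over 9 cells = 4355  → 2.9401
row 1: Σ corner-gray over 9 cells = 4319  → 2.9158
row 2: Σ corner-gray over 9 cells = 4506  → 3.0420
row 3: Σ corner-gray over 9 cells = 5049  → 3.4086
row 4: Σ corner-gray over 9 cells = 4618  → 3.1176
row 5: Σ corner-gray over 9 cells = 3929  → 2.6525
row 6: Σ corner-gray over 9 cells = 3908  → 2.6383
row 7: Σ corner-gray over 9 cells = 4502  → 3.0393
row 8: Σ corner-gray over 9 cells = 4343  → 2.9320
row 9: Σ corner-gray over 9 cells = 3721  → 2.5121
row 10: Σ corner-gray over 9 cells = 4607  → 3.1102
row 11: Σ corner-gray over 9 cells = 5430  → 3.6658
Σ rows: total corner-gray = 53287  → 35.9743 mm³


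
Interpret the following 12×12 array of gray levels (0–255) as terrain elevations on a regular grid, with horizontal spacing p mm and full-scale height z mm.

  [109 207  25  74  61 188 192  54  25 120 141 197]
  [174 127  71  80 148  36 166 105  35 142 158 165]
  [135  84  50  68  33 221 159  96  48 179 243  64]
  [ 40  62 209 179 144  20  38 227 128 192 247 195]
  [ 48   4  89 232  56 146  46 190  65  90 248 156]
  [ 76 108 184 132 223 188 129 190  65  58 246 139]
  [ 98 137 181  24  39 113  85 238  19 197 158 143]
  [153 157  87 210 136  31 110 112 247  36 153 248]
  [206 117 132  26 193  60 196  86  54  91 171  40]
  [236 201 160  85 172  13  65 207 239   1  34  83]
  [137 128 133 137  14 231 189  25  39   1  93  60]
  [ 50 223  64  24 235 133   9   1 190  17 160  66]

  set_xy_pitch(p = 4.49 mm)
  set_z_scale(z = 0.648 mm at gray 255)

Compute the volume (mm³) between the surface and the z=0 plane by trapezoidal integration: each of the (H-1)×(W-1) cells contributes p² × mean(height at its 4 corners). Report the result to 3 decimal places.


height_mm = gray/255 × 0.648; cell vol = 4.49² × mean(4 corners)
unit = 4.49² × 0.648 / (4×255) = 0.0128076 mm³ per gray-sum
row 0: Σ corner-gray over 11 cells = 4955  → 63.4616
row 1: Σ corner-gray over 11 cells = 5036  → 64.4990
row 2: Σ corner-gray over 11 cells = 5688  → 72.8496
row 3: Σ corner-gray over 11 cells = 5663  → 72.5294
row 4: Σ corner-gray over 11 cells = 5797  → 74.2456
row 5: Σ corner-gray over 11 cells = 5884  → 75.3599
row 6: Σ corner-gray over 11 cells = 5582  → 71.4920
row 7: Σ corner-gray over 11 cells = 5457  → 69.8910
row 8: Σ corner-gray over 11 cells = 5171  → 66.2281
row 9: Σ corner-gray over 11 cells = 4850  → 62.1168
row 10: Σ corner-gray over 11 cells = 4405  → 56.4174
Σ rows: total corner-gray = 58488  → 749.0905 mm³

749.090


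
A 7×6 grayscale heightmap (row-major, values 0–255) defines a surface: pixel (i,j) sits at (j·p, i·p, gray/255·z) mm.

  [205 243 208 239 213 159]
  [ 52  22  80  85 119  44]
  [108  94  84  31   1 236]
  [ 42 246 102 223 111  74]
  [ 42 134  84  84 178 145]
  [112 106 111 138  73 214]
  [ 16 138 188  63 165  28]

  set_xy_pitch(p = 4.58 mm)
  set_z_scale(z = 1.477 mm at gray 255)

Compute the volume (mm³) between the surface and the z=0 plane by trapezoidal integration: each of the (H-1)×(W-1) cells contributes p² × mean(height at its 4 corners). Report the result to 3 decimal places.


421.722

height_mm = gray/255 × 1.477; cell vol = 4.58² × mean(4 corners)
unit = 4.58² × 1.477 / (4×255) = 0.0303746 mm³ per gray-sum
row 0: Σ corner-gray over 5 cells = 2878  → 87.4182
row 1: Σ corner-gray over 5 cells = 1472  → 44.7115
row 2: Σ corner-gray over 5 cells = 2244  → 68.1607
row 3: Σ corner-gray over 5 cells = 2627  → 79.7942
row 4: Σ corner-gray over 5 cells = 2329  → 70.7426
row 5: Σ corner-gray over 5 cells = 2334  → 70.8944
Σ rows: total corner-gray = 13884  → 421.7216 mm³


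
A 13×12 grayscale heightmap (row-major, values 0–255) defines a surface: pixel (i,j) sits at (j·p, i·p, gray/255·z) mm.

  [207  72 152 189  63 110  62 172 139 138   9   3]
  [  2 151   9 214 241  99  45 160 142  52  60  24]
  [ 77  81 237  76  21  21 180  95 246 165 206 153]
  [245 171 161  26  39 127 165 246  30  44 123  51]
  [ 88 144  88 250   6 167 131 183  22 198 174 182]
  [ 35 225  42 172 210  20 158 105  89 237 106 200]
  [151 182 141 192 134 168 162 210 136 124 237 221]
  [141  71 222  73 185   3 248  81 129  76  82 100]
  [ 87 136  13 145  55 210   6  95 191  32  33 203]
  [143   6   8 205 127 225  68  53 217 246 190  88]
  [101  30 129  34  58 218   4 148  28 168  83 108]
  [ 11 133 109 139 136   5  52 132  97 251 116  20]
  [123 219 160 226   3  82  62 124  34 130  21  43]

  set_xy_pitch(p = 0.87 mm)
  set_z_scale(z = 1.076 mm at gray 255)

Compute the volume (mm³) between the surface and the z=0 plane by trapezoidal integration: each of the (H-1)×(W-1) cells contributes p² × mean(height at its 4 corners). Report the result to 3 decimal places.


height_mm = gray/255 × 1.076; cell vol = 0.87² × mean(4 corners)
unit = 0.87² × 1.076 / (4×255) = 0.000798455 mm³ per gray-sum
row 0: Σ corner-gray over 11 cells = 4794  → 3.8278
row 1: Σ corner-gray over 11 cells = 5258  → 4.1983
row 2: Σ corner-gray over 11 cells = 5446  → 4.3484
row 3: Σ corner-gray over 11 cells = 5556  → 4.4362
row 4: Σ corner-gray over 11 cells = 5959  → 4.7580
row 5: Σ corner-gray over 11 cells = 6707  → 5.3552
row 6: Σ corner-gray over 11 cells = 6325  → 5.0502
row 7: Σ corner-gray over 11 cells = 4703  → 3.7551
row 8: Σ corner-gray over 11 cells = 5043  → 4.0266
row 9: Σ corner-gray over 11 cells = 4930  → 3.9364
row 10: Σ corner-gray over 11 cells = 4380  → 3.4972
row 11: Σ corner-gray over 11 cells = 4659  → 3.7200
Σ rows: total corner-gray = 63760  → 50.9095 mm³

50.910


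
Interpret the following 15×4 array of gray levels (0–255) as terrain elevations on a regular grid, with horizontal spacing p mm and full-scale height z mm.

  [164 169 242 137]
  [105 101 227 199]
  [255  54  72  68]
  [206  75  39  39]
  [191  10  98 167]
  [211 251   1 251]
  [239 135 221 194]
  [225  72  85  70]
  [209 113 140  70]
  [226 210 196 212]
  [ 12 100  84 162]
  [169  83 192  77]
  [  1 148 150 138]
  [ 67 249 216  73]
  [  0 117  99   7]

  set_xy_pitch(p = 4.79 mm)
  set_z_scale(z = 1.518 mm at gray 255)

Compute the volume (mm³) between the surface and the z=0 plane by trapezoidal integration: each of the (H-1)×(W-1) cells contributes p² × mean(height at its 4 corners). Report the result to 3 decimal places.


height_mm = gray/255 × 1.518; cell vol = 4.79² × mean(4 corners)
unit = 4.79² × 1.518 / (4×255) = 0.0341462 mm³ per gray-sum
row 0: Σ corner-gray over 3 cells = 2083  → 71.1266
row 1: Σ corner-gray over 3 cells = 1535  → 52.4144
row 2: Σ corner-gray over 3 cells = 1048  → 35.7852
row 3: Σ corner-gray over 3 cells = 1047  → 35.7511
row 4: Σ corner-gray over 3 cells = 1540  → 52.5852
row 5: Σ corner-gray over 3 cells = 2111  → 72.0827
row 6: Σ corner-gray over 3 cells = 1754  → 59.8925
row 7: Σ corner-gray over 3 cells = 1394  → 47.5998
row 8: Σ corner-gray over 3 cells = 2035  → 69.4876
row 9: Σ corner-gray over 3 cells = 1792  → 61.1900
row 10: Σ corner-gray over 3 cells = 1338  → 45.6876
row 11: Σ corner-gray over 3 cells = 1531  → 52.2779
row 12: Σ corner-gray over 3 cells = 1805  → 61.6339
row 13: Σ corner-gray over 3 cells = 1509  → 51.5266
Σ rows: total corner-gray = 22522  → 769.0412 mm³

769.041


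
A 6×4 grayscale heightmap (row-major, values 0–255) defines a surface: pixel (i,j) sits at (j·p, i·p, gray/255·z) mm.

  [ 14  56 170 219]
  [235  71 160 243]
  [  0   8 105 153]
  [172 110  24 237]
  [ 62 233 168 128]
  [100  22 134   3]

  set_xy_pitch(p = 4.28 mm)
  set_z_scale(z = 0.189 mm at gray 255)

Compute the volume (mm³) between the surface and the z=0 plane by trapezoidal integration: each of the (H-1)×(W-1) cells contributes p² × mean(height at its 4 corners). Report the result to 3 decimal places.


height_mm = gray/255 × 0.189; cell vol = 4.28² × mean(4 corners)
unit = 4.28² × 0.189 / (4×255) = 0.00339429 mm³ per gray-sum
row 0: Σ corner-gray over 3 cells = 1625  → 5.5157
row 1: Σ corner-gray over 3 cells = 1319  → 4.4771
row 2: Σ corner-gray over 3 cells = 1056  → 3.5844
row 3: Σ corner-gray over 3 cells = 1669  → 5.6651
row 4: Σ corner-gray over 3 cells = 1407  → 4.7758
Σ rows: total corner-gray = 7076  → 24.0180 mm³

24.018


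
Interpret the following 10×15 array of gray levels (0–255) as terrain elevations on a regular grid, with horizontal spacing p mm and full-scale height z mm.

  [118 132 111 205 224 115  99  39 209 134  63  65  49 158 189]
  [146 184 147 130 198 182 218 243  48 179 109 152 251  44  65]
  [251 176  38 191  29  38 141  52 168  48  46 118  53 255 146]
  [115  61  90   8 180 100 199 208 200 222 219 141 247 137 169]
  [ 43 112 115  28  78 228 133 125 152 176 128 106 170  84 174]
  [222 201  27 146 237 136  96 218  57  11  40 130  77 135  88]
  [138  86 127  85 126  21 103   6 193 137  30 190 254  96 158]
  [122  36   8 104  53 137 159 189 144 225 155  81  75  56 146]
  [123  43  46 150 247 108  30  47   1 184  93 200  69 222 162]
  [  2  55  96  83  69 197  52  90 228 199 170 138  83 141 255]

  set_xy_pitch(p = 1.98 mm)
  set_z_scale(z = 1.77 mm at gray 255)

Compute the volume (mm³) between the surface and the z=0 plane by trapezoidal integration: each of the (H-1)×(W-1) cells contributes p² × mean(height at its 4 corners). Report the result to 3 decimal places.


429.653

height_mm = gray/255 × 1.77; cell vol = 1.98² × mean(4 corners)
unit = 1.98² × 1.77 / (4×255) = 0.00680305 mm³ per gray-sum
row 0: Σ corner-gray over 14 cells = 7894  → 53.7033
row 1: Σ corner-gray over 14 cells = 7484  → 50.9140
row 2: Σ corner-gray over 14 cells = 7411  → 50.4174
row 3: Σ corner-gray over 14 cells = 7795  → 53.0298
row 4: Σ corner-gray over 14 cells = 6819  → 46.3900
row 5: Σ corner-gray over 14 cells = 6536  → 44.4647
row 6: Σ corner-gray over 14 cells = 6316  → 42.9680
row 7: Σ corner-gray over 14 cells = 6277  → 42.7027
row 8: Σ corner-gray over 14 cells = 6624  → 45.0634
Σ rows: total corner-gray = 63156  → 429.6532 mm³


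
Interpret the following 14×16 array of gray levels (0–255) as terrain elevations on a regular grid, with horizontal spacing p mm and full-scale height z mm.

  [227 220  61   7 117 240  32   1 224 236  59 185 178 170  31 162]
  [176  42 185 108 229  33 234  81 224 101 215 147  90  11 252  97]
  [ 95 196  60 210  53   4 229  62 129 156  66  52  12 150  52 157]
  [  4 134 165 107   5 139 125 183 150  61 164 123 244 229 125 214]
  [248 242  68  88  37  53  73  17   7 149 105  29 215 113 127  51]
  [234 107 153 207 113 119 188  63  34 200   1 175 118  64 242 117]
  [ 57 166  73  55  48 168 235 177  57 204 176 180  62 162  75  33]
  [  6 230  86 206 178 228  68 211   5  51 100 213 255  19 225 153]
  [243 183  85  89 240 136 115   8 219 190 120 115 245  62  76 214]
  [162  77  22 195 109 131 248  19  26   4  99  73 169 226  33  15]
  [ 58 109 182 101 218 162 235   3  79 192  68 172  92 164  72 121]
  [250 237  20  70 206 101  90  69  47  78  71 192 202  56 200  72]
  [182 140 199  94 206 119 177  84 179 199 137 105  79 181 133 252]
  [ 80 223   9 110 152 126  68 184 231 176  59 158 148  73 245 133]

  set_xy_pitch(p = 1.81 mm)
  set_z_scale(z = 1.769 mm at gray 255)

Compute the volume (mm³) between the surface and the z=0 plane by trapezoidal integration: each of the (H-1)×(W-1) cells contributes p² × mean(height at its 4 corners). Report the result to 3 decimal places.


height_mm = gray/255 × 1.769; cell vol = 1.81² × mean(4 corners)
unit = 1.81² × 1.769 / (4×255) = 0.00568179 mm³ per gray-sum
row 0: Σ corner-gray over 15 cells = 8088  → 45.9543
row 1: Σ corner-gray over 15 cells = 7291  → 41.4259
row 2: Σ corner-gray over 15 cells = 7240  → 41.1361
row 3: Σ corner-gray over 15 cells = 7071  → 40.1759
row 4: Σ corner-gray over 15 cells = 6864  → 38.9998
row 5: Σ corner-gray over 15 cells = 7685  → 43.6645
row 6: Σ corner-gray over 15 cells = 8075  → 45.8804
row 7: Σ corner-gray over 15 cells = 8532  → 48.4770
row 8: Σ corner-gray over 15 cells = 7262  → 41.2611
row 9: Σ corner-gray over 15 cells = 6916  → 39.2952
row 10: Σ corner-gray over 15 cells = 7477  → 42.4827
row 11: Σ corner-gray over 15 cells = 8098  → 46.0111
row 12: Σ corner-gray over 15 cells = 8635  → 49.0622
Σ rows: total corner-gray = 99234  → 563.8263 mm³

563.826


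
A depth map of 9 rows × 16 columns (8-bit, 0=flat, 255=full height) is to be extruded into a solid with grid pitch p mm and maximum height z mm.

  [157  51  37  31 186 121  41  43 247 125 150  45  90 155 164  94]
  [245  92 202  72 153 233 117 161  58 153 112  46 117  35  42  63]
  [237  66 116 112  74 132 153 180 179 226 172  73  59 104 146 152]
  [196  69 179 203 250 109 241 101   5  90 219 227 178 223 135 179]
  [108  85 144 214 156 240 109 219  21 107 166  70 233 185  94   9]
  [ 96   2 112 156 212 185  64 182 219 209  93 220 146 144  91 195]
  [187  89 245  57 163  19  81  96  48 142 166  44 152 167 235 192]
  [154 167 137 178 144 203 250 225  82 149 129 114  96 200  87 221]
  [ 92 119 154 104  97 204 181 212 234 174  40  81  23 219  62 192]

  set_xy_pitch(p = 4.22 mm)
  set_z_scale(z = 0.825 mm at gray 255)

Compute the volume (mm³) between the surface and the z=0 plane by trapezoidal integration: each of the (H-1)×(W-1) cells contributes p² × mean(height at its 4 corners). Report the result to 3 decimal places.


height_mm = gray/255 × 0.825; cell vol = 4.22² × mean(4 corners)
unit = 4.22² × 0.825 / (4×255) = 0.0144039 mm³ per gray-sum
row 0: Σ corner-gray over 15 cells = 6717  → 96.7507
row 1: Σ corner-gray over 15 cells = 7467  → 107.5536
row 2: Σ corner-gray over 15 cells = 8806  → 126.8403
row 3: Σ corner-gray over 15 cells = 9036  → 130.1532
row 4: Σ corner-gray over 15 cells = 8564  → 123.3546
row 5: Σ corner-gray over 15 cells = 8148  → 117.3626
row 6: Σ corner-gray over 15 cells = 8484  → 122.2023
row 7: Σ corner-gray over 15 cells = 8789  → 126.5955
Σ rows: total corner-gray = 66011  → 950.8127 mm³

950.813
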